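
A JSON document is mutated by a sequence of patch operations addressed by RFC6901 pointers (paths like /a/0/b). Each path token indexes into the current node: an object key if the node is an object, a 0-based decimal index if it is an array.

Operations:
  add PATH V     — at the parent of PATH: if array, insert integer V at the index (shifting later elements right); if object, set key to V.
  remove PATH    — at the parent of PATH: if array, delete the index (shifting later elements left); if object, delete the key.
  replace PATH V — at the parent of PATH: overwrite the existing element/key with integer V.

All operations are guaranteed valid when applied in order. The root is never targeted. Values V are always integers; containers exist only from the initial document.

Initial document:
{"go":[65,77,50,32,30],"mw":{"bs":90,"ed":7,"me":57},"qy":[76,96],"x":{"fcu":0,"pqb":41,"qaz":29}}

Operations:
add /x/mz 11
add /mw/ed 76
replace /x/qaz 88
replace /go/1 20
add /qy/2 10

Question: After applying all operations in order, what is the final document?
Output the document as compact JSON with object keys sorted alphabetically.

After op 1 (add /x/mz 11): {"go":[65,77,50,32,30],"mw":{"bs":90,"ed":7,"me":57},"qy":[76,96],"x":{"fcu":0,"mz":11,"pqb":41,"qaz":29}}
After op 2 (add /mw/ed 76): {"go":[65,77,50,32,30],"mw":{"bs":90,"ed":76,"me":57},"qy":[76,96],"x":{"fcu":0,"mz":11,"pqb":41,"qaz":29}}
After op 3 (replace /x/qaz 88): {"go":[65,77,50,32,30],"mw":{"bs":90,"ed":76,"me":57},"qy":[76,96],"x":{"fcu":0,"mz":11,"pqb":41,"qaz":88}}
After op 4 (replace /go/1 20): {"go":[65,20,50,32,30],"mw":{"bs":90,"ed":76,"me":57},"qy":[76,96],"x":{"fcu":0,"mz":11,"pqb":41,"qaz":88}}
After op 5 (add /qy/2 10): {"go":[65,20,50,32,30],"mw":{"bs":90,"ed":76,"me":57},"qy":[76,96,10],"x":{"fcu":0,"mz":11,"pqb":41,"qaz":88}}

Answer: {"go":[65,20,50,32,30],"mw":{"bs":90,"ed":76,"me":57},"qy":[76,96,10],"x":{"fcu":0,"mz":11,"pqb":41,"qaz":88}}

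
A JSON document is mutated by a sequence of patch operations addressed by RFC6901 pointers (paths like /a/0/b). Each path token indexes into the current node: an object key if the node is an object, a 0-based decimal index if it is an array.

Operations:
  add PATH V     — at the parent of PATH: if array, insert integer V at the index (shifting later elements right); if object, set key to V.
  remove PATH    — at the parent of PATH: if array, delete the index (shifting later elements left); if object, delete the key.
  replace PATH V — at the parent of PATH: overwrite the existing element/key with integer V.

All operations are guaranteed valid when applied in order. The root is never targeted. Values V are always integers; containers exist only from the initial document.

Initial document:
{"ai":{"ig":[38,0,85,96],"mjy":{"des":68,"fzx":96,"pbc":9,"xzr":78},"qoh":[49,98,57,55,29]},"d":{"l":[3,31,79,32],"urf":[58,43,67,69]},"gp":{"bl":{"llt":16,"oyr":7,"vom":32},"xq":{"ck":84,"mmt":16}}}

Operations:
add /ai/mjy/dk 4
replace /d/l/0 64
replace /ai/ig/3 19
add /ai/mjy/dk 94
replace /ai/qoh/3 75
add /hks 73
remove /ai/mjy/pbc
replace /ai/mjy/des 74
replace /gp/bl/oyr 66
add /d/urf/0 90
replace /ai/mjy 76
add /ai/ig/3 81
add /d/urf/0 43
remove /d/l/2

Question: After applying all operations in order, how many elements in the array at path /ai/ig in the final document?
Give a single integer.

After op 1 (add /ai/mjy/dk 4): {"ai":{"ig":[38,0,85,96],"mjy":{"des":68,"dk":4,"fzx":96,"pbc":9,"xzr":78},"qoh":[49,98,57,55,29]},"d":{"l":[3,31,79,32],"urf":[58,43,67,69]},"gp":{"bl":{"llt":16,"oyr":7,"vom":32},"xq":{"ck":84,"mmt":16}}}
After op 2 (replace /d/l/0 64): {"ai":{"ig":[38,0,85,96],"mjy":{"des":68,"dk":4,"fzx":96,"pbc":9,"xzr":78},"qoh":[49,98,57,55,29]},"d":{"l":[64,31,79,32],"urf":[58,43,67,69]},"gp":{"bl":{"llt":16,"oyr":7,"vom":32},"xq":{"ck":84,"mmt":16}}}
After op 3 (replace /ai/ig/3 19): {"ai":{"ig":[38,0,85,19],"mjy":{"des":68,"dk":4,"fzx":96,"pbc":9,"xzr":78},"qoh":[49,98,57,55,29]},"d":{"l":[64,31,79,32],"urf":[58,43,67,69]},"gp":{"bl":{"llt":16,"oyr":7,"vom":32},"xq":{"ck":84,"mmt":16}}}
After op 4 (add /ai/mjy/dk 94): {"ai":{"ig":[38,0,85,19],"mjy":{"des":68,"dk":94,"fzx":96,"pbc":9,"xzr":78},"qoh":[49,98,57,55,29]},"d":{"l":[64,31,79,32],"urf":[58,43,67,69]},"gp":{"bl":{"llt":16,"oyr":7,"vom":32},"xq":{"ck":84,"mmt":16}}}
After op 5 (replace /ai/qoh/3 75): {"ai":{"ig":[38,0,85,19],"mjy":{"des":68,"dk":94,"fzx":96,"pbc":9,"xzr":78},"qoh":[49,98,57,75,29]},"d":{"l":[64,31,79,32],"urf":[58,43,67,69]},"gp":{"bl":{"llt":16,"oyr":7,"vom":32},"xq":{"ck":84,"mmt":16}}}
After op 6 (add /hks 73): {"ai":{"ig":[38,0,85,19],"mjy":{"des":68,"dk":94,"fzx":96,"pbc":9,"xzr":78},"qoh":[49,98,57,75,29]},"d":{"l":[64,31,79,32],"urf":[58,43,67,69]},"gp":{"bl":{"llt":16,"oyr":7,"vom":32},"xq":{"ck":84,"mmt":16}},"hks":73}
After op 7 (remove /ai/mjy/pbc): {"ai":{"ig":[38,0,85,19],"mjy":{"des":68,"dk":94,"fzx":96,"xzr":78},"qoh":[49,98,57,75,29]},"d":{"l":[64,31,79,32],"urf":[58,43,67,69]},"gp":{"bl":{"llt":16,"oyr":7,"vom":32},"xq":{"ck":84,"mmt":16}},"hks":73}
After op 8 (replace /ai/mjy/des 74): {"ai":{"ig":[38,0,85,19],"mjy":{"des":74,"dk":94,"fzx":96,"xzr":78},"qoh":[49,98,57,75,29]},"d":{"l":[64,31,79,32],"urf":[58,43,67,69]},"gp":{"bl":{"llt":16,"oyr":7,"vom":32},"xq":{"ck":84,"mmt":16}},"hks":73}
After op 9 (replace /gp/bl/oyr 66): {"ai":{"ig":[38,0,85,19],"mjy":{"des":74,"dk":94,"fzx":96,"xzr":78},"qoh":[49,98,57,75,29]},"d":{"l":[64,31,79,32],"urf":[58,43,67,69]},"gp":{"bl":{"llt":16,"oyr":66,"vom":32},"xq":{"ck":84,"mmt":16}},"hks":73}
After op 10 (add /d/urf/0 90): {"ai":{"ig":[38,0,85,19],"mjy":{"des":74,"dk":94,"fzx":96,"xzr":78},"qoh":[49,98,57,75,29]},"d":{"l":[64,31,79,32],"urf":[90,58,43,67,69]},"gp":{"bl":{"llt":16,"oyr":66,"vom":32},"xq":{"ck":84,"mmt":16}},"hks":73}
After op 11 (replace /ai/mjy 76): {"ai":{"ig":[38,0,85,19],"mjy":76,"qoh":[49,98,57,75,29]},"d":{"l":[64,31,79,32],"urf":[90,58,43,67,69]},"gp":{"bl":{"llt":16,"oyr":66,"vom":32},"xq":{"ck":84,"mmt":16}},"hks":73}
After op 12 (add /ai/ig/3 81): {"ai":{"ig":[38,0,85,81,19],"mjy":76,"qoh":[49,98,57,75,29]},"d":{"l":[64,31,79,32],"urf":[90,58,43,67,69]},"gp":{"bl":{"llt":16,"oyr":66,"vom":32},"xq":{"ck":84,"mmt":16}},"hks":73}
After op 13 (add /d/urf/0 43): {"ai":{"ig":[38,0,85,81,19],"mjy":76,"qoh":[49,98,57,75,29]},"d":{"l":[64,31,79,32],"urf":[43,90,58,43,67,69]},"gp":{"bl":{"llt":16,"oyr":66,"vom":32},"xq":{"ck":84,"mmt":16}},"hks":73}
After op 14 (remove /d/l/2): {"ai":{"ig":[38,0,85,81,19],"mjy":76,"qoh":[49,98,57,75,29]},"d":{"l":[64,31,32],"urf":[43,90,58,43,67,69]},"gp":{"bl":{"llt":16,"oyr":66,"vom":32},"xq":{"ck":84,"mmt":16}},"hks":73}
Size at path /ai/ig: 5

Answer: 5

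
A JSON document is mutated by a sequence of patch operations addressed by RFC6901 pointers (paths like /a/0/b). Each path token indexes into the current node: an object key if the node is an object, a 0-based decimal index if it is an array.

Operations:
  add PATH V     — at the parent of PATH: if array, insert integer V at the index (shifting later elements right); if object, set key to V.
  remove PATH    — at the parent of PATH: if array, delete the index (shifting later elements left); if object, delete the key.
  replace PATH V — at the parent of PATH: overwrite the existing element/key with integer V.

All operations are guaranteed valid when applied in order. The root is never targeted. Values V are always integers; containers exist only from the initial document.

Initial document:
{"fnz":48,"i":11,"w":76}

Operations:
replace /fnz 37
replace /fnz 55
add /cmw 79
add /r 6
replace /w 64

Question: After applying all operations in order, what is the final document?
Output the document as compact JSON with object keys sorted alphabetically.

Answer: {"cmw":79,"fnz":55,"i":11,"r":6,"w":64}

Derivation:
After op 1 (replace /fnz 37): {"fnz":37,"i":11,"w":76}
After op 2 (replace /fnz 55): {"fnz":55,"i":11,"w":76}
After op 3 (add /cmw 79): {"cmw":79,"fnz":55,"i":11,"w":76}
After op 4 (add /r 6): {"cmw":79,"fnz":55,"i":11,"r":6,"w":76}
After op 5 (replace /w 64): {"cmw":79,"fnz":55,"i":11,"r":6,"w":64}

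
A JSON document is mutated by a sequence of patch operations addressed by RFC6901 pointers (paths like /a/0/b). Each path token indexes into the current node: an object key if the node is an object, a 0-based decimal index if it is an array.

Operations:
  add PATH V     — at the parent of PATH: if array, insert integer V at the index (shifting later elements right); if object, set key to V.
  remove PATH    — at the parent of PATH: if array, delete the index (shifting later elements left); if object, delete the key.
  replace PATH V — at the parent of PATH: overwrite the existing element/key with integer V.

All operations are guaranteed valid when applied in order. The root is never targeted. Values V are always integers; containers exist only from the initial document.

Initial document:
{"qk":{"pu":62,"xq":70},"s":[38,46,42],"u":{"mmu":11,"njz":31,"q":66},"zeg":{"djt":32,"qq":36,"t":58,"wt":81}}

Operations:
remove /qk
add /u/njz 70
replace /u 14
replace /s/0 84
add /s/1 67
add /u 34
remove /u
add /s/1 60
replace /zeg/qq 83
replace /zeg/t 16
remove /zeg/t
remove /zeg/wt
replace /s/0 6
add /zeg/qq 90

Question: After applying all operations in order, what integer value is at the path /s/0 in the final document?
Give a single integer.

Answer: 6

Derivation:
After op 1 (remove /qk): {"s":[38,46,42],"u":{"mmu":11,"njz":31,"q":66},"zeg":{"djt":32,"qq":36,"t":58,"wt":81}}
After op 2 (add /u/njz 70): {"s":[38,46,42],"u":{"mmu":11,"njz":70,"q":66},"zeg":{"djt":32,"qq":36,"t":58,"wt":81}}
After op 3 (replace /u 14): {"s":[38,46,42],"u":14,"zeg":{"djt":32,"qq":36,"t":58,"wt":81}}
After op 4 (replace /s/0 84): {"s":[84,46,42],"u":14,"zeg":{"djt":32,"qq":36,"t":58,"wt":81}}
After op 5 (add /s/1 67): {"s":[84,67,46,42],"u":14,"zeg":{"djt":32,"qq":36,"t":58,"wt":81}}
After op 6 (add /u 34): {"s":[84,67,46,42],"u":34,"zeg":{"djt":32,"qq":36,"t":58,"wt":81}}
After op 7 (remove /u): {"s":[84,67,46,42],"zeg":{"djt":32,"qq":36,"t":58,"wt":81}}
After op 8 (add /s/1 60): {"s":[84,60,67,46,42],"zeg":{"djt":32,"qq":36,"t":58,"wt":81}}
After op 9 (replace /zeg/qq 83): {"s":[84,60,67,46,42],"zeg":{"djt":32,"qq":83,"t":58,"wt":81}}
After op 10 (replace /zeg/t 16): {"s":[84,60,67,46,42],"zeg":{"djt":32,"qq":83,"t":16,"wt":81}}
After op 11 (remove /zeg/t): {"s":[84,60,67,46,42],"zeg":{"djt":32,"qq":83,"wt":81}}
After op 12 (remove /zeg/wt): {"s":[84,60,67,46,42],"zeg":{"djt":32,"qq":83}}
After op 13 (replace /s/0 6): {"s":[6,60,67,46,42],"zeg":{"djt":32,"qq":83}}
After op 14 (add /zeg/qq 90): {"s":[6,60,67,46,42],"zeg":{"djt":32,"qq":90}}
Value at /s/0: 6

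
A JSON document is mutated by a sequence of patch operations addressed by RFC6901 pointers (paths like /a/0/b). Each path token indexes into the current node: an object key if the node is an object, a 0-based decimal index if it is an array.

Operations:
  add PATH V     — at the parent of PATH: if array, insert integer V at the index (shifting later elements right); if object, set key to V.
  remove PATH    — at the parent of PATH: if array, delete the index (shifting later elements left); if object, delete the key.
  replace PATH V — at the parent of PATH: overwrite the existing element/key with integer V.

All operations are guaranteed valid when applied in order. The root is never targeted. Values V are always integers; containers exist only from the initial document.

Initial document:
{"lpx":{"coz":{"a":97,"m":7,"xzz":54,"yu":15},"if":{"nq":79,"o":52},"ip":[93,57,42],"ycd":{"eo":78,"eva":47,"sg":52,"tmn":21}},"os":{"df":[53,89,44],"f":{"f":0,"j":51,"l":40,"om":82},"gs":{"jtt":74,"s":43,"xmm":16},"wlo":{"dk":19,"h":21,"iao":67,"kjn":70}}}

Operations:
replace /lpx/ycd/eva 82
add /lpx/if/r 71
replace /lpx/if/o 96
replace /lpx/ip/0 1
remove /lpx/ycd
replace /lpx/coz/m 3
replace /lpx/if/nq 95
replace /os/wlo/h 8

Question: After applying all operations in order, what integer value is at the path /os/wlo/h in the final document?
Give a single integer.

Answer: 8

Derivation:
After op 1 (replace /lpx/ycd/eva 82): {"lpx":{"coz":{"a":97,"m":7,"xzz":54,"yu":15},"if":{"nq":79,"o":52},"ip":[93,57,42],"ycd":{"eo":78,"eva":82,"sg":52,"tmn":21}},"os":{"df":[53,89,44],"f":{"f":0,"j":51,"l":40,"om":82},"gs":{"jtt":74,"s":43,"xmm":16},"wlo":{"dk":19,"h":21,"iao":67,"kjn":70}}}
After op 2 (add /lpx/if/r 71): {"lpx":{"coz":{"a":97,"m":7,"xzz":54,"yu":15},"if":{"nq":79,"o":52,"r":71},"ip":[93,57,42],"ycd":{"eo":78,"eva":82,"sg":52,"tmn":21}},"os":{"df":[53,89,44],"f":{"f":0,"j":51,"l":40,"om":82},"gs":{"jtt":74,"s":43,"xmm":16},"wlo":{"dk":19,"h":21,"iao":67,"kjn":70}}}
After op 3 (replace /lpx/if/o 96): {"lpx":{"coz":{"a":97,"m":7,"xzz":54,"yu":15},"if":{"nq":79,"o":96,"r":71},"ip":[93,57,42],"ycd":{"eo":78,"eva":82,"sg":52,"tmn":21}},"os":{"df":[53,89,44],"f":{"f":0,"j":51,"l":40,"om":82},"gs":{"jtt":74,"s":43,"xmm":16},"wlo":{"dk":19,"h":21,"iao":67,"kjn":70}}}
After op 4 (replace /lpx/ip/0 1): {"lpx":{"coz":{"a":97,"m":7,"xzz":54,"yu":15},"if":{"nq":79,"o":96,"r":71},"ip":[1,57,42],"ycd":{"eo":78,"eva":82,"sg":52,"tmn":21}},"os":{"df":[53,89,44],"f":{"f":0,"j":51,"l":40,"om":82},"gs":{"jtt":74,"s":43,"xmm":16},"wlo":{"dk":19,"h":21,"iao":67,"kjn":70}}}
After op 5 (remove /lpx/ycd): {"lpx":{"coz":{"a":97,"m":7,"xzz":54,"yu":15},"if":{"nq":79,"o":96,"r":71},"ip":[1,57,42]},"os":{"df":[53,89,44],"f":{"f":0,"j":51,"l":40,"om":82},"gs":{"jtt":74,"s":43,"xmm":16},"wlo":{"dk":19,"h":21,"iao":67,"kjn":70}}}
After op 6 (replace /lpx/coz/m 3): {"lpx":{"coz":{"a":97,"m":3,"xzz":54,"yu":15},"if":{"nq":79,"o":96,"r":71},"ip":[1,57,42]},"os":{"df":[53,89,44],"f":{"f":0,"j":51,"l":40,"om":82},"gs":{"jtt":74,"s":43,"xmm":16},"wlo":{"dk":19,"h":21,"iao":67,"kjn":70}}}
After op 7 (replace /lpx/if/nq 95): {"lpx":{"coz":{"a":97,"m":3,"xzz":54,"yu":15},"if":{"nq":95,"o":96,"r":71},"ip":[1,57,42]},"os":{"df":[53,89,44],"f":{"f":0,"j":51,"l":40,"om":82},"gs":{"jtt":74,"s":43,"xmm":16},"wlo":{"dk":19,"h":21,"iao":67,"kjn":70}}}
After op 8 (replace /os/wlo/h 8): {"lpx":{"coz":{"a":97,"m":3,"xzz":54,"yu":15},"if":{"nq":95,"o":96,"r":71},"ip":[1,57,42]},"os":{"df":[53,89,44],"f":{"f":0,"j":51,"l":40,"om":82},"gs":{"jtt":74,"s":43,"xmm":16},"wlo":{"dk":19,"h":8,"iao":67,"kjn":70}}}
Value at /os/wlo/h: 8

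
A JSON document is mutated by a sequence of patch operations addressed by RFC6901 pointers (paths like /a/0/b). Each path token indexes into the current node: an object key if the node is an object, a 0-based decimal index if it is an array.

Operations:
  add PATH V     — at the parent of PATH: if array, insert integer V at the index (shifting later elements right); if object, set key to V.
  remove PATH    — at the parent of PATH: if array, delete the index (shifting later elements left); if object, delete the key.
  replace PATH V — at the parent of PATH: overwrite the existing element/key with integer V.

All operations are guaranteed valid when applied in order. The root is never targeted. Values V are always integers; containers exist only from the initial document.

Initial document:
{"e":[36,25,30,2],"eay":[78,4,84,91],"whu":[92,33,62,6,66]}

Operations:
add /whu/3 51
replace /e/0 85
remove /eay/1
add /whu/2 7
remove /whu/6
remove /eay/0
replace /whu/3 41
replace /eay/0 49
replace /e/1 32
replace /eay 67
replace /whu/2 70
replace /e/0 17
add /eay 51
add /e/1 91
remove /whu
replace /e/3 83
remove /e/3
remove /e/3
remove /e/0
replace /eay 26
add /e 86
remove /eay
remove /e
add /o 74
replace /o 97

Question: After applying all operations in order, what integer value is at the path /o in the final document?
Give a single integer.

After op 1 (add /whu/3 51): {"e":[36,25,30,2],"eay":[78,4,84,91],"whu":[92,33,62,51,6,66]}
After op 2 (replace /e/0 85): {"e":[85,25,30,2],"eay":[78,4,84,91],"whu":[92,33,62,51,6,66]}
After op 3 (remove /eay/1): {"e":[85,25,30,2],"eay":[78,84,91],"whu":[92,33,62,51,6,66]}
After op 4 (add /whu/2 7): {"e":[85,25,30,2],"eay":[78,84,91],"whu":[92,33,7,62,51,6,66]}
After op 5 (remove /whu/6): {"e":[85,25,30,2],"eay":[78,84,91],"whu":[92,33,7,62,51,6]}
After op 6 (remove /eay/0): {"e":[85,25,30,2],"eay":[84,91],"whu":[92,33,7,62,51,6]}
After op 7 (replace /whu/3 41): {"e":[85,25,30,2],"eay":[84,91],"whu":[92,33,7,41,51,6]}
After op 8 (replace /eay/0 49): {"e":[85,25,30,2],"eay":[49,91],"whu":[92,33,7,41,51,6]}
After op 9 (replace /e/1 32): {"e":[85,32,30,2],"eay":[49,91],"whu":[92,33,7,41,51,6]}
After op 10 (replace /eay 67): {"e":[85,32,30,2],"eay":67,"whu":[92,33,7,41,51,6]}
After op 11 (replace /whu/2 70): {"e":[85,32,30,2],"eay":67,"whu":[92,33,70,41,51,6]}
After op 12 (replace /e/0 17): {"e":[17,32,30,2],"eay":67,"whu":[92,33,70,41,51,6]}
After op 13 (add /eay 51): {"e":[17,32,30,2],"eay":51,"whu":[92,33,70,41,51,6]}
After op 14 (add /e/1 91): {"e":[17,91,32,30,2],"eay":51,"whu":[92,33,70,41,51,6]}
After op 15 (remove /whu): {"e":[17,91,32,30,2],"eay":51}
After op 16 (replace /e/3 83): {"e":[17,91,32,83,2],"eay":51}
After op 17 (remove /e/3): {"e":[17,91,32,2],"eay":51}
After op 18 (remove /e/3): {"e":[17,91,32],"eay":51}
After op 19 (remove /e/0): {"e":[91,32],"eay":51}
After op 20 (replace /eay 26): {"e":[91,32],"eay":26}
After op 21 (add /e 86): {"e":86,"eay":26}
After op 22 (remove /eay): {"e":86}
After op 23 (remove /e): {}
After op 24 (add /o 74): {"o":74}
After op 25 (replace /o 97): {"o":97}
Value at /o: 97

Answer: 97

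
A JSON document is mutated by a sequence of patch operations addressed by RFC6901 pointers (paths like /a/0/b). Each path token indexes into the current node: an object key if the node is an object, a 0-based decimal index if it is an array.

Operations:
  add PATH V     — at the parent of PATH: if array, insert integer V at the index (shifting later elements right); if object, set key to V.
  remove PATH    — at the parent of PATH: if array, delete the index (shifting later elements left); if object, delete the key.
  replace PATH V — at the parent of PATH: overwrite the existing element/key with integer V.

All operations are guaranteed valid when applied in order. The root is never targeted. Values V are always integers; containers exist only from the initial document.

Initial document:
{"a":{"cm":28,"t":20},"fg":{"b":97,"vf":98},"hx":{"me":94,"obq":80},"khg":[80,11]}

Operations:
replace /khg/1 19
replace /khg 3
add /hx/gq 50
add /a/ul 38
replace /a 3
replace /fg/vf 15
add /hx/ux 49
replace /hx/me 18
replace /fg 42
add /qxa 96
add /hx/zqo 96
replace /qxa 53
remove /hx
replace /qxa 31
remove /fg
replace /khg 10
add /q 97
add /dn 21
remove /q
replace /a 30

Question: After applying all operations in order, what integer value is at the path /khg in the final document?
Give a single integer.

Answer: 10

Derivation:
After op 1 (replace /khg/1 19): {"a":{"cm":28,"t":20},"fg":{"b":97,"vf":98},"hx":{"me":94,"obq":80},"khg":[80,19]}
After op 2 (replace /khg 3): {"a":{"cm":28,"t":20},"fg":{"b":97,"vf":98},"hx":{"me":94,"obq":80},"khg":3}
After op 3 (add /hx/gq 50): {"a":{"cm":28,"t":20},"fg":{"b":97,"vf":98},"hx":{"gq":50,"me":94,"obq":80},"khg":3}
After op 4 (add /a/ul 38): {"a":{"cm":28,"t":20,"ul":38},"fg":{"b":97,"vf":98},"hx":{"gq":50,"me":94,"obq":80},"khg":3}
After op 5 (replace /a 3): {"a":3,"fg":{"b":97,"vf":98},"hx":{"gq":50,"me":94,"obq":80},"khg":3}
After op 6 (replace /fg/vf 15): {"a":3,"fg":{"b":97,"vf":15},"hx":{"gq":50,"me":94,"obq":80},"khg":3}
After op 7 (add /hx/ux 49): {"a":3,"fg":{"b":97,"vf":15},"hx":{"gq":50,"me":94,"obq":80,"ux":49},"khg":3}
After op 8 (replace /hx/me 18): {"a":3,"fg":{"b":97,"vf":15},"hx":{"gq":50,"me":18,"obq":80,"ux":49},"khg":3}
After op 9 (replace /fg 42): {"a":3,"fg":42,"hx":{"gq":50,"me":18,"obq":80,"ux":49},"khg":3}
After op 10 (add /qxa 96): {"a":3,"fg":42,"hx":{"gq":50,"me":18,"obq":80,"ux":49},"khg":3,"qxa":96}
After op 11 (add /hx/zqo 96): {"a":3,"fg":42,"hx":{"gq":50,"me":18,"obq":80,"ux":49,"zqo":96},"khg":3,"qxa":96}
After op 12 (replace /qxa 53): {"a":3,"fg":42,"hx":{"gq":50,"me":18,"obq":80,"ux":49,"zqo":96},"khg":3,"qxa":53}
After op 13 (remove /hx): {"a":3,"fg":42,"khg":3,"qxa":53}
After op 14 (replace /qxa 31): {"a":3,"fg":42,"khg":3,"qxa":31}
After op 15 (remove /fg): {"a":3,"khg":3,"qxa":31}
After op 16 (replace /khg 10): {"a":3,"khg":10,"qxa":31}
After op 17 (add /q 97): {"a":3,"khg":10,"q":97,"qxa":31}
After op 18 (add /dn 21): {"a":3,"dn":21,"khg":10,"q":97,"qxa":31}
After op 19 (remove /q): {"a":3,"dn":21,"khg":10,"qxa":31}
After op 20 (replace /a 30): {"a":30,"dn":21,"khg":10,"qxa":31}
Value at /khg: 10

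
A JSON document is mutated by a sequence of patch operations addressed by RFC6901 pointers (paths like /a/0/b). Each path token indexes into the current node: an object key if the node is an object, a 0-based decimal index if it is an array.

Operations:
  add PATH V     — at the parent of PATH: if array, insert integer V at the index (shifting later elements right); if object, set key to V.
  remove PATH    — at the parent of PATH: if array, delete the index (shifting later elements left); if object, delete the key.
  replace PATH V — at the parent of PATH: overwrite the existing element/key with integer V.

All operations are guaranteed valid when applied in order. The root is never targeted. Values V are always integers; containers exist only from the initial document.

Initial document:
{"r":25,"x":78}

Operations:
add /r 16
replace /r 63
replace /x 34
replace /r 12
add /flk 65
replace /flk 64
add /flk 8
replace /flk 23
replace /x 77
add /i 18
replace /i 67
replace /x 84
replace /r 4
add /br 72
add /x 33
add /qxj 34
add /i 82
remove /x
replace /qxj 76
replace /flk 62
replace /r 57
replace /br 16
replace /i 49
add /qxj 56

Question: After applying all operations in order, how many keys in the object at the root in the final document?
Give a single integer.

Answer: 5

Derivation:
After op 1 (add /r 16): {"r":16,"x":78}
After op 2 (replace /r 63): {"r":63,"x":78}
After op 3 (replace /x 34): {"r":63,"x":34}
After op 4 (replace /r 12): {"r":12,"x":34}
After op 5 (add /flk 65): {"flk":65,"r":12,"x":34}
After op 6 (replace /flk 64): {"flk":64,"r":12,"x":34}
After op 7 (add /flk 8): {"flk":8,"r":12,"x":34}
After op 8 (replace /flk 23): {"flk":23,"r":12,"x":34}
After op 9 (replace /x 77): {"flk":23,"r":12,"x":77}
After op 10 (add /i 18): {"flk":23,"i":18,"r":12,"x":77}
After op 11 (replace /i 67): {"flk":23,"i":67,"r":12,"x":77}
After op 12 (replace /x 84): {"flk":23,"i":67,"r":12,"x":84}
After op 13 (replace /r 4): {"flk":23,"i":67,"r":4,"x":84}
After op 14 (add /br 72): {"br":72,"flk":23,"i":67,"r":4,"x":84}
After op 15 (add /x 33): {"br":72,"flk":23,"i":67,"r":4,"x":33}
After op 16 (add /qxj 34): {"br":72,"flk":23,"i":67,"qxj":34,"r":4,"x":33}
After op 17 (add /i 82): {"br":72,"flk":23,"i":82,"qxj":34,"r":4,"x":33}
After op 18 (remove /x): {"br":72,"flk":23,"i":82,"qxj":34,"r":4}
After op 19 (replace /qxj 76): {"br":72,"flk":23,"i":82,"qxj":76,"r":4}
After op 20 (replace /flk 62): {"br":72,"flk":62,"i":82,"qxj":76,"r":4}
After op 21 (replace /r 57): {"br":72,"flk":62,"i":82,"qxj":76,"r":57}
After op 22 (replace /br 16): {"br":16,"flk":62,"i":82,"qxj":76,"r":57}
After op 23 (replace /i 49): {"br":16,"flk":62,"i":49,"qxj":76,"r":57}
After op 24 (add /qxj 56): {"br":16,"flk":62,"i":49,"qxj":56,"r":57}
Size at the root: 5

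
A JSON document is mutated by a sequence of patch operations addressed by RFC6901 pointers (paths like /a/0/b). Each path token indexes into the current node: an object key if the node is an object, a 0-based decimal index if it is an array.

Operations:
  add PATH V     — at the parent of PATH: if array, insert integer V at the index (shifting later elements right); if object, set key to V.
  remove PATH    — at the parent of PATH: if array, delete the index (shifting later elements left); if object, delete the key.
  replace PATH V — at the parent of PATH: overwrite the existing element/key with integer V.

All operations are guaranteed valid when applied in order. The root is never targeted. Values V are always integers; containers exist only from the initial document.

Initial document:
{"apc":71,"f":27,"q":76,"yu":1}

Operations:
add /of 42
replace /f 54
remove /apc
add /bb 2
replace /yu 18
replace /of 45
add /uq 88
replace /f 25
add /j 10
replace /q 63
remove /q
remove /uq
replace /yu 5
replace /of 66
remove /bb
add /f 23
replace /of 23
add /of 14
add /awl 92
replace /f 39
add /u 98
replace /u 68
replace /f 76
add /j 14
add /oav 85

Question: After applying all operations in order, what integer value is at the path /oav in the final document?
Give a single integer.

Answer: 85

Derivation:
After op 1 (add /of 42): {"apc":71,"f":27,"of":42,"q":76,"yu":1}
After op 2 (replace /f 54): {"apc":71,"f":54,"of":42,"q":76,"yu":1}
After op 3 (remove /apc): {"f":54,"of":42,"q":76,"yu":1}
After op 4 (add /bb 2): {"bb":2,"f":54,"of":42,"q":76,"yu":1}
After op 5 (replace /yu 18): {"bb":2,"f":54,"of":42,"q":76,"yu":18}
After op 6 (replace /of 45): {"bb":2,"f":54,"of":45,"q":76,"yu":18}
After op 7 (add /uq 88): {"bb":2,"f":54,"of":45,"q":76,"uq":88,"yu":18}
After op 8 (replace /f 25): {"bb":2,"f":25,"of":45,"q":76,"uq":88,"yu":18}
After op 9 (add /j 10): {"bb":2,"f":25,"j":10,"of":45,"q":76,"uq":88,"yu":18}
After op 10 (replace /q 63): {"bb":2,"f":25,"j":10,"of":45,"q":63,"uq":88,"yu":18}
After op 11 (remove /q): {"bb":2,"f":25,"j":10,"of":45,"uq":88,"yu":18}
After op 12 (remove /uq): {"bb":2,"f":25,"j":10,"of":45,"yu":18}
After op 13 (replace /yu 5): {"bb":2,"f":25,"j":10,"of":45,"yu":5}
After op 14 (replace /of 66): {"bb":2,"f":25,"j":10,"of":66,"yu":5}
After op 15 (remove /bb): {"f":25,"j":10,"of":66,"yu":5}
After op 16 (add /f 23): {"f":23,"j":10,"of":66,"yu":5}
After op 17 (replace /of 23): {"f":23,"j":10,"of":23,"yu":5}
After op 18 (add /of 14): {"f":23,"j":10,"of":14,"yu":5}
After op 19 (add /awl 92): {"awl":92,"f":23,"j":10,"of":14,"yu":5}
After op 20 (replace /f 39): {"awl":92,"f":39,"j":10,"of":14,"yu":5}
After op 21 (add /u 98): {"awl":92,"f":39,"j":10,"of":14,"u":98,"yu":5}
After op 22 (replace /u 68): {"awl":92,"f":39,"j":10,"of":14,"u":68,"yu":5}
After op 23 (replace /f 76): {"awl":92,"f":76,"j":10,"of":14,"u":68,"yu":5}
After op 24 (add /j 14): {"awl":92,"f":76,"j":14,"of":14,"u":68,"yu":5}
After op 25 (add /oav 85): {"awl":92,"f":76,"j":14,"oav":85,"of":14,"u":68,"yu":5}
Value at /oav: 85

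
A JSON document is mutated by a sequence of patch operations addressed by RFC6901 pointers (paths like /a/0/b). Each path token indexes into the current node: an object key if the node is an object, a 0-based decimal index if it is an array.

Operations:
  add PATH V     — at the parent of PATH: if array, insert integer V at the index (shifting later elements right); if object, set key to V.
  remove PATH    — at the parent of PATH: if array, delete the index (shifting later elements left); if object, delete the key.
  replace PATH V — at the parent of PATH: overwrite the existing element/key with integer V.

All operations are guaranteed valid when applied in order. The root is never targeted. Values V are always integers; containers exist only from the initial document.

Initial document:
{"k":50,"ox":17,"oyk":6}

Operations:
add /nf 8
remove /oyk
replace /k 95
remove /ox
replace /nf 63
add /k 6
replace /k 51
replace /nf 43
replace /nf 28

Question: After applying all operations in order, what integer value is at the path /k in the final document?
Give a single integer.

Answer: 51

Derivation:
After op 1 (add /nf 8): {"k":50,"nf":8,"ox":17,"oyk":6}
After op 2 (remove /oyk): {"k":50,"nf":8,"ox":17}
After op 3 (replace /k 95): {"k":95,"nf":8,"ox":17}
After op 4 (remove /ox): {"k":95,"nf":8}
After op 5 (replace /nf 63): {"k":95,"nf":63}
After op 6 (add /k 6): {"k":6,"nf":63}
After op 7 (replace /k 51): {"k":51,"nf":63}
After op 8 (replace /nf 43): {"k":51,"nf":43}
After op 9 (replace /nf 28): {"k":51,"nf":28}
Value at /k: 51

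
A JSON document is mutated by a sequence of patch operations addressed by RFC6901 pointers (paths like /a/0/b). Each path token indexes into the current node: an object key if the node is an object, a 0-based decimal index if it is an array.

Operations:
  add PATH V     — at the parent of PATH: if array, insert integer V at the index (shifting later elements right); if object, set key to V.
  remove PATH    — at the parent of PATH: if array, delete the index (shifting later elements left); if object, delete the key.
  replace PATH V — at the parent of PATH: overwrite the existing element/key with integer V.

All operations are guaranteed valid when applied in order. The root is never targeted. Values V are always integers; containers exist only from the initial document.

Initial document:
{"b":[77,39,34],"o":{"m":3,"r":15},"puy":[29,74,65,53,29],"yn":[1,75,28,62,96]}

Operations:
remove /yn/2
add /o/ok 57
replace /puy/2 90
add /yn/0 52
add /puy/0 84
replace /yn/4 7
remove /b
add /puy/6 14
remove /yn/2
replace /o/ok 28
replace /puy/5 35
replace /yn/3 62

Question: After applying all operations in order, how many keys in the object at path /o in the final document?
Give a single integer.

Answer: 3

Derivation:
After op 1 (remove /yn/2): {"b":[77,39,34],"o":{"m":3,"r":15},"puy":[29,74,65,53,29],"yn":[1,75,62,96]}
After op 2 (add /o/ok 57): {"b":[77,39,34],"o":{"m":3,"ok":57,"r":15},"puy":[29,74,65,53,29],"yn":[1,75,62,96]}
After op 3 (replace /puy/2 90): {"b":[77,39,34],"o":{"m":3,"ok":57,"r":15},"puy":[29,74,90,53,29],"yn":[1,75,62,96]}
After op 4 (add /yn/0 52): {"b":[77,39,34],"o":{"m":3,"ok":57,"r":15},"puy":[29,74,90,53,29],"yn":[52,1,75,62,96]}
After op 5 (add /puy/0 84): {"b":[77,39,34],"o":{"m":3,"ok":57,"r":15},"puy":[84,29,74,90,53,29],"yn":[52,1,75,62,96]}
After op 6 (replace /yn/4 7): {"b":[77,39,34],"o":{"m":3,"ok":57,"r":15},"puy":[84,29,74,90,53,29],"yn":[52,1,75,62,7]}
After op 7 (remove /b): {"o":{"m":3,"ok":57,"r":15},"puy":[84,29,74,90,53,29],"yn":[52,1,75,62,7]}
After op 8 (add /puy/6 14): {"o":{"m":3,"ok":57,"r":15},"puy":[84,29,74,90,53,29,14],"yn":[52,1,75,62,7]}
After op 9 (remove /yn/2): {"o":{"m":3,"ok":57,"r":15},"puy":[84,29,74,90,53,29,14],"yn":[52,1,62,7]}
After op 10 (replace /o/ok 28): {"o":{"m":3,"ok":28,"r":15},"puy":[84,29,74,90,53,29,14],"yn":[52,1,62,7]}
After op 11 (replace /puy/5 35): {"o":{"m":3,"ok":28,"r":15},"puy":[84,29,74,90,53,35,14],"yn":[52,1,62,7]}
After op 12 (replace /yn/3 62): {"o":{"m":3,"ok":28,"r":15},"puy":[84,29,74,90,53,35,14],"yn":[52,1,62,62]}
Size at path /o: 3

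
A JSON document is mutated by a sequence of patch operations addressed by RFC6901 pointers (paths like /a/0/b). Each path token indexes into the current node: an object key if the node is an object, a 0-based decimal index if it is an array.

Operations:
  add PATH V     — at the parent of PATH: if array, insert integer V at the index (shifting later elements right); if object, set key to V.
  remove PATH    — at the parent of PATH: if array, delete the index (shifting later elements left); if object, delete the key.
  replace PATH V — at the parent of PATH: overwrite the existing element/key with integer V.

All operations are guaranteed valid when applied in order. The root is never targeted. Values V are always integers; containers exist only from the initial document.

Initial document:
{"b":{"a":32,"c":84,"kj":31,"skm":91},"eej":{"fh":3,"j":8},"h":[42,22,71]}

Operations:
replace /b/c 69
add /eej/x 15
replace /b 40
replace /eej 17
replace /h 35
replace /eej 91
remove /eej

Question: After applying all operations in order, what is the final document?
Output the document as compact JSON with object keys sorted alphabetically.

After op 1 (replace /b/c 69): {"b":{"a":32,"c":69,"kj":31,"skm":91},"eej":{"fh":3,"j":8},"h":[42,22,71]}
After op 2 (add /eej/x 15): {"b":{"a":32,"c":69,"kj":31,"skm":91},"eej":{"fh":3,"j":8,"x":15},"h":[42,22,71]}
After op 3 (replace /b 40): {"b":40,"eej":{"fh":3,"j":8,"x":15},"h":[42,22,71]}
After op 4 (replace /eej 17): {"b":40,"eej":17,"h":[42,22,71]}
After op 5 (replace /h 35): {"b":40,"eej":17,"h":35}
After op 6 (replace /eej 91): {"b":40,"eej":91,"h":35}
After op 7 (remove /eej): {"b":40,"h":35}

Answer: {"b":40,"h":35}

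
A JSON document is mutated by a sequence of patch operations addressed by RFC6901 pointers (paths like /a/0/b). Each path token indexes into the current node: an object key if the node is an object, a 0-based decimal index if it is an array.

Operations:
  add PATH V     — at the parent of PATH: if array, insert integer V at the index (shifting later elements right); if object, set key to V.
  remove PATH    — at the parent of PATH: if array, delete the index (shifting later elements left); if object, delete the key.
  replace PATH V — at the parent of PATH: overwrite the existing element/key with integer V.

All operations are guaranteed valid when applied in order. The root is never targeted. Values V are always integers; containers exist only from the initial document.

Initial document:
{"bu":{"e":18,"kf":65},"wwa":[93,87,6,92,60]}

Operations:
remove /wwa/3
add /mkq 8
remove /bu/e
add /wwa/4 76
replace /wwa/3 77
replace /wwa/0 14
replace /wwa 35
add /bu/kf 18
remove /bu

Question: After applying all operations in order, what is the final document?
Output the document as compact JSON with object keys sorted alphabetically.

After op 1 (remove /wwa/3): {"bu":{"e":18,"kf":65},"wwa":[93,87,6,60]}
After op 2 (add /mkq 8): {"bu":{"e":18,"kf":65},"mkq":8,"wwa":[93,87,6,60]}
After op 3 (remove /bu/e): {"bu":{"kf":65},"mkq":8,"wwa":[93,87,6,60]}
After op 4 (add /wwa/4 76): {"bu":{"kf":65},"mkq":8,"wwa":[93,87,6,60,76]}
After op 5 (replace /wwa/3 77): {"bu":{"kf":65},"mkq":8,"wwa":[93,87,6,77,76]}
After op 6 (replace /wwa/0 14): {"bu":{"kf":65},"mkq":8,"wwa":[14,87,6,77,76]}
After op 7 (replace /wwa 35): {"bu":{"kf":65},"mkq":8,"wwa":35}
After op 8 (add /bu/kf 18): {"bu":{"kf":18},"mkq":8,"wwa":35}
After op 9 (remove /bu): {"mkq":8,"wwa":35}

Answer: {"mkq":8,"wwa":35}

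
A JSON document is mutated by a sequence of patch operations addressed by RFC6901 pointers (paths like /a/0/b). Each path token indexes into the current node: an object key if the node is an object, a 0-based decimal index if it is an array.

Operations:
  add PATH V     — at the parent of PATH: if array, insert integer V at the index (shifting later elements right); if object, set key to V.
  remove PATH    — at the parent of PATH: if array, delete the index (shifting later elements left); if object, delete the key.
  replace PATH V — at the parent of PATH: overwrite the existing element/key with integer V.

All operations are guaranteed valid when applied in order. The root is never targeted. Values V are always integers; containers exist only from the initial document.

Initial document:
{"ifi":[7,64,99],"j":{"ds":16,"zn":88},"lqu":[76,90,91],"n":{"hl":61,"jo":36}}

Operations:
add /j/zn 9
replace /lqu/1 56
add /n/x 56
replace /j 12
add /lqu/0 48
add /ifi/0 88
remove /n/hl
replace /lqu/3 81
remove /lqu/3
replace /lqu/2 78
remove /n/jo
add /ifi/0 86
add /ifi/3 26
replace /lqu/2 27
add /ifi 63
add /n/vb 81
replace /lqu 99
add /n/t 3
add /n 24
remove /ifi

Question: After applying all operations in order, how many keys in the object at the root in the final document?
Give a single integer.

Answer: 3

Derivation:
After op 1 (add /j/zn 9): {"ifi":[7,64,99],"j":{"ds":16,"zn":9},"lqu":[76,90,91],"n":{"hl":61,"jo":36}}
After op 2 (replace /lqu/1 56): {"ifi":[7,64,99],"j":{"ds":16,"zn":9},"lqu":[76,56,91],"n":{"hl":61,"jo":36}}
After op 3 (add /n/x 56): {"ifi":[7,64,99],"j":{"ds":16,"zn":9},"lqu":[76,56,91],"n":{"hl":61,"jo":36,"x":56}}
After op 4 (replace /j 12): {"ifi":[7,64,99],"j":12,"lqu":[76,56,91],"n":{"hl":61,"jo":36,"x":56}}
After op 5 (add /lqu/0 48): {"ifi":[7,64,99],"j":12,"lqu":[48,76,56,91],"n":{"hl":61,"jo":36,"x":56}}
After op 6 (add /ifi/0 88): {"ifi":[88,7,64,99],"j":12,"lqu":[48,76,56,91],"n":{"hl":61,"jo":36,"x":56}}
After op 7 (remove /n/hl): {"ifi":[88,7,64,99],"j":12,"lqu":[48,76,56,91],"n":{"jo":36,"x":56}}
After op 8 (replace /lqu/3 81): {"ifi":[88,7,64,99],"j":12,"lqu":[48,76,56,81],"n":{"jo":36,"x":56}}
After op 9 (remove /lqu/3): {"ifi":[88,7,64,99],"j":12,"lqu":[48,76,56],"n":{"jo":36,"x":56}}
After op 10 (replace /lqu/2 78): {"ifi":[88,7,64,99],"j":12,"lqu":[48,76,78],"n":{"jo":36,"x":56}}
After op 11 (remove /n/jo): {"ifi":[88,7,64,99],"j":12,"lqu":[48,76,78],"n":{"x":56}}
After op 12 (add /ifi/0 86): {"ifi":[86,88,7,64,99],"j":12,"lqu":[48,76,78],"n":{"x":56}}
After op 13 (add /ifi/3 26): {"ifi":[86,88,7,26,64,99],"j":12,"lqu":[48,76,78],"n":{"x":56}}
After op 14 (replace /lqu/2 27): {"ifi":[86,88,7,26,64,99],"j":12,"lqu":[48,76,27],"n":{"x":56}}
After op 15 (add /ifi 63): {"ifi":63,"j":12,"lqu":[48,76,27],"n":{"x":56}}
After op 16 (add /n/vb 81): {"ifi":63,"j":12,"lqu":[48,76,27],"n":{"vb":81,"x":56}}
After op 17 (replace /lqu 99): {"ifi":63,"j":12,"lqu":99,"n":{"vb":81,"x":56}}
After op 18 (add /n/t 3): {"ifi":63,"j":12,"lqu":99,"n":{"t":3,"vb":81,"x":56}}
After op 19 (add /n 24): {"ifi":63,"j":12,"lqu":99,"n":24}
After op 20 (remove /ifi): {"j":12,"lqu":99,"n":24}
Size at the root: 3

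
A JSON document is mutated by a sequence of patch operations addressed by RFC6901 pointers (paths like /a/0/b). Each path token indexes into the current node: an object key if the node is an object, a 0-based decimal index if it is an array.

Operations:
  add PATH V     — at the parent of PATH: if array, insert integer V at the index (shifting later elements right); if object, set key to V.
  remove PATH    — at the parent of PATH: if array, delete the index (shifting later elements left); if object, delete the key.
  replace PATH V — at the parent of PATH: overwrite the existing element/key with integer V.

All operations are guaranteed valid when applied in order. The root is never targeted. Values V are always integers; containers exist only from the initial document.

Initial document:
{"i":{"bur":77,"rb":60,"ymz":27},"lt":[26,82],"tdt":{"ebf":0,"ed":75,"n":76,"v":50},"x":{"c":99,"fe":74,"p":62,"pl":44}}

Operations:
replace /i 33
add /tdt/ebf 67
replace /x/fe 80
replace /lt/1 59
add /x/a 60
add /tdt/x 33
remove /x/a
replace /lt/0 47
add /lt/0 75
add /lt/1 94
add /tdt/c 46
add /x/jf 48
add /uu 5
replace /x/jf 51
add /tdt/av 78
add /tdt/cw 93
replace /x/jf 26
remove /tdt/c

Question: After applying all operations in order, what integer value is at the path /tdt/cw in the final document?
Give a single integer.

Answer: 93

Derivation:
After op 1 (replace /i 33): {"i":33,"lt":[26,82],"tdt":{"ebf":0,"ed":75,"n":76,"v":50},"x":{"c":99,"fe":74,"p":62,"pl":44}}
After op 2 (add /tdt/ebf 67): {"i":33,"lt":[26,82],"tdt":{"ebf":67,"ed":75,"n":76,"v":50},"x":{"c":99,"fe":74,"p":62,"pl":44}}
After op 3 (replace /x/fe 80): {"i":33,"lt":[26,82],"tdt":{"ebf":67,"ed":75,"n":76,"v":50},"x":{"c":99,"fe":80,"p":62,"pl":44}}
After op 4 (replace /lt/1 59): {"i":33,"lt":[26,59],"tdt":{"ebf":67,"ed":75,"n":76,"v":50},"x":{"c":99,"fe":80,"p":62,"pl":44}}
After op 5 (add /x/a 60): {"i":33,"lt":[26,59],"tdt":{"ebf":67,"ed":75,"n":76,"v":50},"x":{"a":60,"c":99,"fe":80,"p":62,"pl":44}}
After op 6 (add /tdt/x 33): {"i":33,"lt":[26,59],"tdt":{"ebf":67,"ed":75,"n":76,"v":50,"x":33},"x":{"a":60,"c":99,"fe":80,"p":62,"pl":44}}
After op 7 (remove /x/a): {"i":33,"lt":[26,59],"tdt":{"ebf":67,"ed":75,"n":76,"v":50,"x":33},"x":{"c":99,"fe":80,"p":62,"pl":44}}
After op 8 (replace /lt/0 47): {"i":33,"lt":[47,59],"tdt":{"ebf":67,"ed":75,"n":76,"v":50,"x":33},"x":{"c":99,"fe":80,"p":62,"pl":44}}
After op 9 (add /lt/0 75): {"i":33,"lt":[75,47,59],"tdt":{"ebf":67,"ed":75,"n":76,"v":50,"x":33},"x":{"c":99,"fe":80,"p":62,"pl":44}}
After op 10 (add /lt/1 94): {"i":33,"lt":[75,94,47,59],"tdt":{"ebf":67,"ed":75,"n":76,"v":50,"x":33},"x":{"c":99,"fe":80,"p":62,"pl":44}}
After op 11 (add /tdt/c 46): {"i":33,"lt":[75,94,47,59],"tdt":{"c":46,"ebf":67,"ed":75,"n":76,"v":50,"x":33},"x":{"c":99,"fe":80,"p":62,"pl":44}}
After op 12 (add /x/jf 48): {"i":33,"lt":[75,94,47,59],"tdt":{"c":46,"ebf":67,"ed":75,"n":76,"v":50,"x":33},"x":{"c":99,"fe":80,"jf":48,"p":62,"pl":44}}
After op 13 (add /uu 5): {"i":33,"lt":[75,94,47,59],"tdt":{"c":46,"ebf":67,"ed":75,"n":76,"v":50,"x":33},"uu":5,"x":{"c":99,"fe":80,"jf":48,"p":62,"pl":44}}
After op 14 (replace /x/jf 51): {"i":33,"lt":[75,94,47,59],"tdt":{"c":46,"ebf":67,"ed":75,"n":76,"v":50,"x":33},"uu":5,"x":{"c":99,"fe":80,"jf":51,"p":62,"pl":44}}
After op 15 (add /tdt/av 78): {"i":33,"lt":[75,94,47,59],"tdt":{"av":78,"c":46,"ebf":67,"ed":75,"n":76,"v":50,"x":33},"uu":5,"x":{"c":99,"fe":80,"jf":51,"p":62,"pl":44}}
After op 16 (add /tdt/cw 93): {"i":33,"lt":[75,94,47,59],"tdt":{"av":78,"c":46,"cw":93,"ebf":67,"ed":75,"n":76,"v":50,"x":33},"uu":5,"x":{"c":99,"fe":80,"jf":51,"p":62,"pl":44}}
After op 17 (replace /x/jf 26): {"i":33,"lt":[75,94,47,59],"tdt":{"av":78,"c":46,"cw":93,"ebf":67,"ed":75,"n":76,"v":50,"x":33},"uu":5,"x":{"c":99,"fe":80,"jf":26,"p":62,"pl":44}}
After op 18 (remove /tdt/c): {"i":33,"lt":[75,94,47,59],"tdt":{"av":78,"cw":93,"ebf":67,"ed":75,"n":76,"v":50,"x":33},"uu":5,"x":{"c":99,"fe":80,"jf":26,"p":62,"pl":44}}
Value at /tdt/cw: 93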